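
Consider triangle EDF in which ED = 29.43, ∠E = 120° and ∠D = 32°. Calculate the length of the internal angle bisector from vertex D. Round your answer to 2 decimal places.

36.69

The third angle is ∠F = 180° − ∠E − ∠D = 28.00°.
Law of sines: DF = ED·sin E/sin F ≈ 54.289.
Law of sines: FE = ED·sin D/sin F ≈ 33.219.
The bisector from D has length 2·ED·DF·cos(∠D/2)/(ED+DF) ≈ 36.69.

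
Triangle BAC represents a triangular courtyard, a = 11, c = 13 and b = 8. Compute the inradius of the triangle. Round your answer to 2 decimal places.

Semiperimeter s = (8 + 11 + 13)/2 = 16.
Heron's formula: area = √(16·8·5·3) ≈ 43.818.
Inradius = area/s = 43.818/16 ≈ 2.7386.

r ≈ 2.74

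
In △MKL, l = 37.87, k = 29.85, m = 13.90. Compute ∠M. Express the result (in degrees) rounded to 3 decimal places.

∠M ≈ 19.440°

By the law of cosines, cos M = (k² + l² − m²) / (2·k·l) ≈ 0.94299, so ∠M ≈ 19.44°.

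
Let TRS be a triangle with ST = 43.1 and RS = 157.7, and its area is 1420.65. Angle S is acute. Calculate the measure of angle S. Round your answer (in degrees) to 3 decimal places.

∠S ≈ 24.710°

From area = ½·RS·ST·sin S, we get sin S = 2·area/(RS·ST) ≈ 0.41803.
Taking the acute solution, ∠S ≈ 24.71°.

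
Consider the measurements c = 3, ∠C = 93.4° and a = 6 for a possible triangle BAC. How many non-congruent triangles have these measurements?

0

a·sin C = 6·sin(93.4°) ≈ 5.989.
Since ∠C is not acute, a triangle exists only if c > a; here c ≤ a, so there is no triangle.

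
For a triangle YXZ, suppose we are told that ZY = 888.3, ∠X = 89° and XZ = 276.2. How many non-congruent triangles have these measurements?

XZ·sin X = 276.2·sin(89°) ≈ 276.2.
Since ZY ≥ XZ, exactly one triangle exists.

1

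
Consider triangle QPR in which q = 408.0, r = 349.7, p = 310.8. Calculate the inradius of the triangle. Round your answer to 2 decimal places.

98.72

Semiperimeter s = (408 + 310.8 + 349.7)/2 = 534.25.
Heron's formula: area = √(534.25·126.25·223.45·184.55) ≈ 52739.
Inradius = area/s = 52739/534.25 ≈ 98.717.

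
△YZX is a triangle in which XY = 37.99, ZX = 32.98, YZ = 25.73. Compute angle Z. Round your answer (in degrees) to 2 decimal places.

79.60

By the law of cosines, cos Z = (YZ² + ZX² − XY²) / (2·YZ·ZX) ≈ 0.18058, so ∠Z ≈ 79.60°.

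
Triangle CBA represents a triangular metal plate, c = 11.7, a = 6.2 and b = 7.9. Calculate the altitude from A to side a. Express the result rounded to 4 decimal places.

7.3459

Semiperimeter s = (11.7 + 7.9 + 6.2)/2 = 12.9.
Heron's formula: area = √(12.9·1.2·5·6.7) ≈ 22.772.
The altitude from A has length 2·area/a ≈ 7.3459.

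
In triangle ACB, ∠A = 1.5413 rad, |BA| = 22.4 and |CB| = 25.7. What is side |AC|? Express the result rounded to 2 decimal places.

13.28

Law of sines: sin C = |BA|·sin A/|CB| ≈ 0.87122.
Since |CB| ≥ |BA|, only the acute value applies: ∠C ≈ 1.0577 rad.
Then ∠B = π − ∠A − ∠C ≈ 0.5426 rad.
Law of sines gives |AC| = |CB|·sin B/sin A ≈ 13.277.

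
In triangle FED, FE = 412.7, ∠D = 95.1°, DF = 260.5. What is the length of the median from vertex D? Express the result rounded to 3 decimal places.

Law of sines: sin E = DF·sin D/FE ≈ 0.62871.
Since FE ≥ DF, only the acute value applies: ∠E ≈ 38.96°.
Then ∠F = 180° − ∠D − ∠E ≈ 45.94°.
Law of sines gives ED = FE·sin F/sin D ≈ 297.77.
Median from D: ½√(2·ED² + 2·DF² − FE²) ≈ 188.9.

m_D ≈ 188.904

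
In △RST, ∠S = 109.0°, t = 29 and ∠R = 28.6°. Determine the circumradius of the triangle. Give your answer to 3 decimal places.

21.504

The third angle is ∠T = 180° − ∠R − ∠S = 42.40°.
Law of sines: r = t·sin R/sin T ≈ 20.587.
Law of sines: s = t·sin S/sin T ≈ 40.664.
Circumradius = t/(2 sin T) ≈ 21.504.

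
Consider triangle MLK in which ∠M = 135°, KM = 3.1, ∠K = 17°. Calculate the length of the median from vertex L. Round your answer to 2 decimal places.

The third angle is ∠L = 180° − ∠K − ∠M = 28.00°.
Law of sines: LK = KM·sin M/sin L ≈ 4.6691.
Law of sines: ML = KM·sin K/sin L ≈ 1.9306.
Median from L: ½√(2·ML² + 2·LK² − KM²) ≈ 3.2189.

3.22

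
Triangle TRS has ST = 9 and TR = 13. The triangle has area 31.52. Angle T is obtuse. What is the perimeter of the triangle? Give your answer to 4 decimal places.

perimeter ≈ 43.1454

From area = ½·ST·TR·sin T, we get sin T = 2·area/(ST·TR) ≈ 0.53880.
Taking the obtuse solution, ∠T ≈ 147.40°.
Law of cosines then gives RS ≈ 21.145.
Perimeter = 21.145 + 9 + 13 = 43.145.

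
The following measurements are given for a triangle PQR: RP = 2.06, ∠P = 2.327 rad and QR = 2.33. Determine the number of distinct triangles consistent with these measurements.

RP·sin P = 2.06·sin(2.327 rad) ≈ 1.499.
Since ∠P is not acute, a triangle exists only if QR > RP; here QR > RP, so there is exactly one triangle.

1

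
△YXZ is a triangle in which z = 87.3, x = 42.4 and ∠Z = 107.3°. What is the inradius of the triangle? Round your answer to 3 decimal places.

13.478

Law of sines: sin X = x·sin Z/z ≈ 0.46371.
Since z ≥ x, only the acute value applies: ∠X ≈ 27.63°.
Then ∠Y = 180° − ∠Z − ∠X ≈ 45.07°.
Law of sines gives y = z·sin Y/sin Z ≈ 64.738.
Area = ½·z·x·sin Y ≈ 1310.4.
Semiperimeter s = (64.738+42.4+87.3)/2 = 97.219.
Inradius = area/s = 1310.4/97.219 ≈ 13.478.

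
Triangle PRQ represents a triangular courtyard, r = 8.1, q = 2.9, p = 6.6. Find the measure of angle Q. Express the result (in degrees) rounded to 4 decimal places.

By the law of cosines, cos Q = (p² + r² − q²) / (2·p·r) ≈ 0.94239, so ∠Q ≈ 19.54°.

19.5437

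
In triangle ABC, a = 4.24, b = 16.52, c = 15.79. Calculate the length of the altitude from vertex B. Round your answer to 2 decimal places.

h_B ≈ 4.05

Semiperimeter s = (4.24 + 16.52 + 15.79)/2 = 18.275.
Heron's formula: area = √(18.275·14.035·1.755·2.485) ≈ 33.445.
The altitude from B has length 2·area/b ≈ 4.0491.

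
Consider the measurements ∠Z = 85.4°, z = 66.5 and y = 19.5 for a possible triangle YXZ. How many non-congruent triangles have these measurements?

y·sin Z = 19.5·sin(85.4°) ≈ 19.44.
Since z ≥ y, exactly one triangle exists.

1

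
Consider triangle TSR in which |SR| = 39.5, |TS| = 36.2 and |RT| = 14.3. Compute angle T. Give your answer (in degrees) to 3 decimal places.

∠T ≈ 92.509°

By the law of cosines, cos T = (|RT|² + |TS|² − |SR|²) / (2·|RT|·|TS|) ≈ -0.04377, so ∠T ≈ 92.51°.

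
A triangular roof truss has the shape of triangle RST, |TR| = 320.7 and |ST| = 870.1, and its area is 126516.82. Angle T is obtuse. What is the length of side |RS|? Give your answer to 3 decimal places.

From area = ½·|ST|·|TR|·sin T, we get sin T = 2·area/(|ST|·|TR|) ≈ 0.90680.
Taking the obtuse solution, ∠T ≈ 114.93°.
Law of cosines then gives |RS| ≈ 1046.5.

1046.514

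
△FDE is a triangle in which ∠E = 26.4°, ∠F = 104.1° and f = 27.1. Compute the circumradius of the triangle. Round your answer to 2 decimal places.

R ≈ 13.97

The third angle is ∠D = 180° − ∠E − ∠F = 49.50°.
Law of sines: d = f·sin D/sin F ≈ 21.247.
Law of sines: e = f·sin E/sin F ≈ 12.424.
Circumradius = f/(2 sin F) ≈ 13.971.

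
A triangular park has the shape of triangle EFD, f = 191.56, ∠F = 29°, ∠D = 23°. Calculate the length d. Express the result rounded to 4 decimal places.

154.3873

The third angle is ∠E = 180° − ∠F − ∠D = 128.00°.
Law of sines: d = f·sin D/sin F ≈ 154.39.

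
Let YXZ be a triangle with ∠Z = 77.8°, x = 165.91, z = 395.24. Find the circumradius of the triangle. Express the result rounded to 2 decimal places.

Law of sines: sin X = x·sin Z/z ≈ 0.41029.
Since z ≥ x, only the acute value applies: ∠X ≈ 24.22°.
Then ∠Y = 180° − ∠Z − ∠X ≈ 77.98°.
Law of sines gives y = z·sin Y/sin Z ≈ 395.5.
Circumradius = z/(2 sin Z) ≈ 202.19.

R ≈ 202.19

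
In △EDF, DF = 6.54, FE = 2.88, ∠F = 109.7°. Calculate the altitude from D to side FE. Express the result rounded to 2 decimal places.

h_D ≈ 6.16

By the law of cosines, ED² = DF² + FE² − 2·DF·FE·cos F = 63.765, so ED ≈ 7.9853.
Area = ½·DF·FE·sin F ≈ 8.8664.
The altitude from D has length 2·area/FE ≈ 6.1572.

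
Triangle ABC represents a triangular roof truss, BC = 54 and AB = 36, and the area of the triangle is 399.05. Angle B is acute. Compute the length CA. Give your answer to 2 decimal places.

From area = ½·AB·BC·sin B, we get sin B = 2·area/(AB·BC) ≈ 0.41055.
Taking the acute solution, ∠B ≈ 24.24°.
Law of cosines then gives CA ≈ 25.822.

25.82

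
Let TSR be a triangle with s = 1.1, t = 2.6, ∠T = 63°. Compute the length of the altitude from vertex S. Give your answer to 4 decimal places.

Law of sines: sin S = s·sin T/t ≈ 0.37696.
Since t ≥ s, only the acute value applies: ∠S ≈ 22.15°.
Then ∠R = 180° − ∠T − ∠S ≈ 94.85°.
Law of sines gives r = t·sin R/sin T ≈ 2.9076.
Area = ½·t·s·sin R ≈ 1.4249.
The altitude from S has length 2·area/s ≈ 2.5907.

2.5907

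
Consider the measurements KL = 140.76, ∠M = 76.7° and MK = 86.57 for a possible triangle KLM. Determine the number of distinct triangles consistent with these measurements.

MK·sin M = 86.57·sin(76.7°) ≈ 84.25.
Since KL ≥ MK, exactly one triangle exists.

1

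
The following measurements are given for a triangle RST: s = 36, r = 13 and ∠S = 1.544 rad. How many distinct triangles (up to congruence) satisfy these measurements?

r·sin S = 13·sin(1.544 rad) ≈ 13.
Since s ≥ r, exactly one triangle exists.

1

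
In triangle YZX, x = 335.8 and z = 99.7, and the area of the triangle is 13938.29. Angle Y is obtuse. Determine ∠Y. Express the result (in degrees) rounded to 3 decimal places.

∠Y ≈ 123.628°

From area = ½·z·x·sin Y, we get sin Y = 2·area/(z·x) ≈ 0.83265.
Taking the obtuse solution, ∠Y ≈ 123.63°.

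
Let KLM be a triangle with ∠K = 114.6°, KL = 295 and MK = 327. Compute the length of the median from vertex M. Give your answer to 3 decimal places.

m_M ≈ 410.904

By the law of cosines, LM² = MK² + KL² − 2·MK·KL·cos K = 2.7427e+05, so LM ≈ 523.71.
Median from M: ½√(2·LM² + 2·MK² − KL²) ≈ 410.9.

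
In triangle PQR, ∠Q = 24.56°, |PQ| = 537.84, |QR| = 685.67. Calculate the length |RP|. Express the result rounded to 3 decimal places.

By the law of cosines, |RP|² = |PQ|² + |QR|² − 2·|PQ|·|QR|·cos Q = 88583, so |RP| ≈ 297.63.

297.630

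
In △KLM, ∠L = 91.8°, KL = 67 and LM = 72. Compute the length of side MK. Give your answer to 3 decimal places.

99.880

By the law of cosines, MK² = KL² + LM² − 2·KL·LM·cos L = 9976.1, so MK ≈ 99.88.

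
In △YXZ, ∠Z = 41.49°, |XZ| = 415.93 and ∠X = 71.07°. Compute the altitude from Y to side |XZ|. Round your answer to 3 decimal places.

282.244

The third angle is ∠Y = 180° − ∠X − ∠Z = 67.44°.
Law of sines: |ZY| = |XZ|·sin X/sin Y ≈ 426.04.
Law of sines: |YX| = |XZ|·sin Z/sin Y ≈ 298.38.
Area = ½·|XZ|·|ZY|·sin Z ≈ 58697.
The altitude from Y has length 2·area/|XZ| ≈ 282.24.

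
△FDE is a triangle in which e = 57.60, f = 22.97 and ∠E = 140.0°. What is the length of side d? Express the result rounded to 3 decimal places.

Law of sines: sin F = f·sin E/e ≈ 0.25633.
Since e ≥ f, only the acute value applies: ∠F ≈ 14.85°.
Then ∠D = 180° − ∠E − ∠F ≈ 25.15°.
Law of sines gives d = e·sin D/sin E ≈ 38.079.

38.079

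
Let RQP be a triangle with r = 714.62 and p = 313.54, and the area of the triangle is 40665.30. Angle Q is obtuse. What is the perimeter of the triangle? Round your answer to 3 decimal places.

From area = ½·p·r·sin Q, we get sin Q = 2·area/(p·r) ≈ 0.36298.
Taking the obtuse solution, ∠Q ≈ 158.72°.
Law of cosines then gives q ≈ 1013.2.
Perimeter = 714.62 + 1013.2 + 313.54 = 2041.3.

perimeter ≈ 2041.348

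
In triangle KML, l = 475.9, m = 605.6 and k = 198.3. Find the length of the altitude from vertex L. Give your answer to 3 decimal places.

167.554

Semiperimeter s = (198.3 + 605.6 + 475.9)/2 = 639.9.
Heron's formula: area = √(639.9·441.6·34.3·164) ≈ 39869.
The altitude from L has length 2·area/l ≈ 167.55.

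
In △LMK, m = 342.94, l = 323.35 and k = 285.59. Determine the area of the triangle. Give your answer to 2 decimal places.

Semiperimeter s = (323.35 + 342.94 + 285.59)/2 = 475.94.
Heron's formula: area = √(475.94·152.59·133·190.35) ≈ 42879.

area ≈ 42878.68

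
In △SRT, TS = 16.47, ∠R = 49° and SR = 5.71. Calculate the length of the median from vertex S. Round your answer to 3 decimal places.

m_S ≈ 7.448

Law of sines: sin T = SR·sin R/TS ≈ 0.26165.
Since TS ≥ SR, only the acute value applies: ∠T ≈ 15.17°.
Then ∠S = 180° − ∠R − ∠T ≈ 115.83°.
Law of sines gives RT = TS·sin S/sin R ≈ 19.642.
Median from S: ½√(2·TS² + 2·SR² − RT²) ≈ 7.4483.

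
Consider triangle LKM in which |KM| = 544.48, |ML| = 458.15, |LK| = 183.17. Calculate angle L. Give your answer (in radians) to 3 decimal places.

1.892

By the law of cosines, cos L = (|ML|² + |LK|² − |KM|²) / (2·|ML|·|LK|) ≈ -0.31581, so ∠L ≈ 1.892 rad.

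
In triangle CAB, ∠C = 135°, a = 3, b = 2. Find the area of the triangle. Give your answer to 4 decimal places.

area ≈ 2.1213

Area = ½·a·b·sin C ≈ 2.1213.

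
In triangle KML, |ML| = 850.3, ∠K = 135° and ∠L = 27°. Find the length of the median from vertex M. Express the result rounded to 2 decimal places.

The third angle is ∠M = 180° − ∠L − ∠K = 18.00°.
Law of sines: |LK| = |ML|·sin M/sin K ≈ 371.59.
Law of sines: |KM| = |ML|·sin L/sin K ≈ 545.93.
Median from M: ½√(2·|KM|² + 2·|ML|² − |LK|²) ≈ 689.93.

689.93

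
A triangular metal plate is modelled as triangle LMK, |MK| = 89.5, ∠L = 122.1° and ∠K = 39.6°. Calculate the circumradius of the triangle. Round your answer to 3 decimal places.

52.826

The third angle is ∠M = 180° − ∠K − ∠L = 18.30°.
Law of sines: |KL| = |MK|·sin M/sin L ≈ 33.174.
Law of sines: |LM| = |MK|·sin K/sin L ≈ 67.345.
Circumradius = |MK|/(2 sin L) ≈ 52.826.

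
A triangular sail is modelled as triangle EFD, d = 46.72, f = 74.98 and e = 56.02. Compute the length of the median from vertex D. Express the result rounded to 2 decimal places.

61.92

Median from D: ½√(2·e² + 2·f² − d²) ≈ 61.923.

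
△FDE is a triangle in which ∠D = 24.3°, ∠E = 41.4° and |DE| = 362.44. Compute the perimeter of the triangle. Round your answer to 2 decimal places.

The third angle is ∠F = 180° − ∠D − ∠E = 114.30°.
Law of sines: |EF| = |DE|·sin D/sin F ≈ 163.65.
Law of sines: |FD| = |DE|·sin E/sin F ≈ 262.99.
Semiperimeter s = (362.44+163.65+262.99)/2 = 394.54.
Perimeter = 362.44 + 163.65 + 262.99 = 789.07.

perimeter ≈ 789.07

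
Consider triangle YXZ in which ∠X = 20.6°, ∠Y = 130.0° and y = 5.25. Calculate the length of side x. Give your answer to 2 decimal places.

2.41

The third angle is ∠Z = 180° − ∠Y − ∠X = 29.40°.
Law of sines: x = y·sin X/sin Y ≈ 2.4113.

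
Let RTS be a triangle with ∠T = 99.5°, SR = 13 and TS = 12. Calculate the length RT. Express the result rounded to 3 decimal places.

Law of sines: sin R = TS·sin T/SR ≈ 0.91042.
Since SR ≥ TS, only the acute value applies: ∠R ≈ 65.56°.
Then ∠S = 180° − ∠T − ∠R ≈ 14.94°.
Law of sines gives RT = SR·sin S/sin T ≈ 3.3974.

3.397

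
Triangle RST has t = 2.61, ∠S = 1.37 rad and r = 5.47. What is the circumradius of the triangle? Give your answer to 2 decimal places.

2.84

By the law of cosines, s² = t² + r² − 2·t·r·cos S = 31.038, so s ≈ 5.5712.
Area = ½·t·r·sin S ≈ 6.9949.
Circumradius = s/(2 sin S) ≈ 2.8427.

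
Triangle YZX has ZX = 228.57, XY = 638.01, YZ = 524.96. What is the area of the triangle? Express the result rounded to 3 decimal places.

Semiperimeter s = (228.57 + 638.01 + 524.96)/2 = 695.77.
Heron's formula: area = √(695.77·467.2·57.76·170.81) ≈ 56631.

area ≈ 56631.036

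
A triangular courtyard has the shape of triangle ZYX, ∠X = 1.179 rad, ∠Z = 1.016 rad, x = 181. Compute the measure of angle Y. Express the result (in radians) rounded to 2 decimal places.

The third angle is ∠Y = π − ∠X − ∠Z = 0.947 rad.

∠Y ≈ 0.95 rad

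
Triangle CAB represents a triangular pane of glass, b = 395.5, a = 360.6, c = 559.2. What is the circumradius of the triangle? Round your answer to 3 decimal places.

R ≈ 280.792

By the law of cosines, cos C = (a² + b² − c²) / (2·a·b) ≈ -0.09204, so ∠C ≈ 95.28°.
Circumradius = c/(2 sin C) ≈ 280.79.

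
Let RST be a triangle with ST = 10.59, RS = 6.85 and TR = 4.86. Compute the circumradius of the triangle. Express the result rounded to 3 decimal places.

By the law of cosines, cos R = (TR² + RS² − ST²) / (2·TR·RS) ≈ -0.62488, so ∠R ≈ 128.67°.
Circumradius = ST/(2 sin R) ≈ 6.7822.

6.782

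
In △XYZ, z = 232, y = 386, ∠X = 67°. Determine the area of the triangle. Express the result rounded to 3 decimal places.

area ≈ 41216.525

Area = ½·y·z·sin X ≈ 41217.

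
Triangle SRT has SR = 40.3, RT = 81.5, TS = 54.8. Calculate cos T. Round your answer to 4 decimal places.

By the law of cosines, cos T = (RT² + TS² − SR²) / (2·RT·TS) ≈ 0.89799, so ∠T ≈ 26.10°.

0.8980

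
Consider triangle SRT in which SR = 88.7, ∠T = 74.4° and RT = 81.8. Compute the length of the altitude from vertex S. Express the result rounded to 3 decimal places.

Law of sines: sin S = RT·sin T/SR ≈ 0.88824.
Since SR ≥ RT, only the acute value applies: ∠S ≈ 62.65°.
Then ∠R = 180° − ∠T − ∠S ≈ 42.95°.
Law of sines gives TS = SR·sin R/sin T ≈ 62.745.
Area = ½·SR·RT·sin R ≈ 2471.7.
The altitude from S has length 2·area/RT ≈ 60.434.

h_S ≈ 60.434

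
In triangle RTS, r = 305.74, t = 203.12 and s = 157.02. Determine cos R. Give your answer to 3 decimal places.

By the law of cosines, cos R = (t² + s² − r²) / (2·t·s) ≈ -0.43212, so ∠R ≈ 115.60°.

cos R ≈ -0.432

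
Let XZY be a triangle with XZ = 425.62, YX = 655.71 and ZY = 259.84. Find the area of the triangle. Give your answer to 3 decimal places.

Semiperimeter s = (259.84 + 655.71 + 425.62)/2 = 670.59.
Heron's formula: area = √(670.59·410.75·14.875·244.97) ≈ 31681.

area ≈ 31680.612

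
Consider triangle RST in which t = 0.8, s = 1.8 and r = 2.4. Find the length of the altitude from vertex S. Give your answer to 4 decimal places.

Semiperimeter p = (2.4 + 1.8 + 0.8)/2 = 2.5.
Heron's formula: area = √(2.5·0.1·0.7·1.7) ≈ 0.54544.
The altitude from S has length 2·area/s ≈ 0.60604.

0.6060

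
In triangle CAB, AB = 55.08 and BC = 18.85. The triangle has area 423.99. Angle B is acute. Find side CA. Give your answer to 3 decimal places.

From area = ½·AB·BC·sin B, we get sin B = 2·area/(AB·BC) ≈ 0.81673.
Taking the acute solution, ∠B ≈ 54.76°.
Law of cosines then gives CA ≈ 46.808.

46.808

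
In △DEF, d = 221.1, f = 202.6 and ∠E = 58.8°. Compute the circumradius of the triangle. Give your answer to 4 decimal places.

121.9477

By the law of cosines, e² = f² + d² − 2·f·d·cos E = 43522, so e ≈ 208.62.
Area = ½·f·d·sin E ≈ 19158.
Circumradius = e/(2 sin E) ≈ 121.95.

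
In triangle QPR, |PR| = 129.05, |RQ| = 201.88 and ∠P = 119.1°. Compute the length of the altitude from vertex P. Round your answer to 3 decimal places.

Law of sines: sin Q = |PR|·sin P/|RQ| ≈ 0.55855.
Since |RQ| ≥ |PR|, only the acute value applies: ∠Q ≈ 33.96°.
Then ∠R = 180° − ∠P − ∠Q ≈ 26.94°.
Law of sines gives |QP| = |RQ|·sin R/sin P ≈ 104.69.
Area = ½·|RQ|·|PR|·sin R ≈ 5902.5.
The altitude from P has length 2·area/|RQ| ≈ 58.476.

58.476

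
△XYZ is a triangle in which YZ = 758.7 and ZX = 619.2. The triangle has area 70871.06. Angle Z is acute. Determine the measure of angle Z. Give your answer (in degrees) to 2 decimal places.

∠Z ≈ 17.56°

From area = ½·YZ·ZX·sin Z, we get sin Z = 2·area/(YZ·ZX) ≈ 0.30172.
Taking the acute solution, ∠Z ≈ 17.56°.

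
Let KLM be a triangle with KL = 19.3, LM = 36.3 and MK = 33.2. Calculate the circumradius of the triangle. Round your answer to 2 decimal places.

R ≈ 18.29

By the law of cosines, cos K = (MK² + KL² − LM²) / (2·MK·KL) ≈ 0.12254, so ∠K ≈ 82.96°.
Circumradius = LM/(2 sin K) ≈ 18.288.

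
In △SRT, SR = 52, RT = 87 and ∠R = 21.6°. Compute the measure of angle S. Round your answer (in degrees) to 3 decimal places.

132.053

By the law of cosines, TS² = SR² + RT² − 2·SR·RT·cos R = 1860.4, so TS ≈ 43.132.
Law of cosines again: cos S = (TS² + SR² − RT²)/(2·TS·SR) ≈ -0.66981, so ∠S ≈ 132.05°.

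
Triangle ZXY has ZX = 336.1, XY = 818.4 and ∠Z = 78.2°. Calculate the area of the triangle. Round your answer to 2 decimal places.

area ≈ 134574.78

Law of sines: sin Y = ZX·sin Z/XY ≈ 0.40200.
Since XY ≥ ZX, only the acute value applies: ∠Y ≈ 23.70°.
Then ∠X = 180° − ∠Z − ∠Y ≈ 78.10°.
Law of sines gives YZ = XY·sin X/sin Z ≈ 818.09.
Area = ½·XY·ZX·sin X ≈ 1.3457e+05.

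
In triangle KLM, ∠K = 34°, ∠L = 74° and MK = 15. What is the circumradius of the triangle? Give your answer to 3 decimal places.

The third angle is ∠M = 180° − ∠K − ∠L = 72.00°.
Law of sines: LM = MK·sin K/sin L ≈ 8.7259.
Law of sines: KL = MK·sin M/sin L ≈ 14.841.
Circumradius = MK/(2 sin L) ≈ 7.8022.

R ≈ 7.802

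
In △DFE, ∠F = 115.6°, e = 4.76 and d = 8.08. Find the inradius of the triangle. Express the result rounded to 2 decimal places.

r ≈ 1.45

By the law of cosines, f² = e² + d² − 2·e·d·cos F = 121.18, so f ≈ 11.008.
Area = ½·e·d·sin F ≈ 17.343.
Semiperimeter s = (8.08+11.008+4.76)/2 = 11.924.
Inradius = area/s = 17.343/11.924 ≈ 1.4544.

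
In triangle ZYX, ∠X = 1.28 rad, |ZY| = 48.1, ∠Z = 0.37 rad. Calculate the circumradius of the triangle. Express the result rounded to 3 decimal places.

25.104

The third angle is ∠Y = π − ∠X − ∠Z = 1.492 rad.
Law of sines: |YX| = |ZY|·sin Z/sin X ≈ 18.156.
Law of sines: |XZ| = |ZY|·sin Y/sin X ≈ 50.051.
Circumradius = |ZY|/(2 sin X) ≈ 25.104.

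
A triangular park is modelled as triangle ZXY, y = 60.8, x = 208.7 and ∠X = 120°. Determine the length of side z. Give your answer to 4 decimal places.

171.5485

Law of sines: sin Y = y·sin X/x ≈ 0.25230.
Since x ≥ y, only the acute value applies: ∠Y ≈ 14.61°.
Then ∠Z = 180° − ∠X − ∠Y ≈ 45.39°.
Law of sines gives z = x·sin Z/sin X ≈ 171.55.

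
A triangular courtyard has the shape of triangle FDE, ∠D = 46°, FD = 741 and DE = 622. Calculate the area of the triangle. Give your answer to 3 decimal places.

165772.576

Area = ½·FD·DE·sin D ≈ 1.6577e+05.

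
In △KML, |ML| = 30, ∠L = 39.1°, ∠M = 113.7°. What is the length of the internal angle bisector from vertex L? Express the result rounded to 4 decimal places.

The third angle is ∠K = 180° − ∠M − ∠L = 27.20°.
Law of sines: |LK| = |ML|·sin M/sin K ≈ 60.096.
Law of sines: |KM| = |ML|·sin L/sin K ≈ 41.392.
The bisector from L has length 2·|ML|·|LK|·cos(∠L/2)/(|ML|+|LK|) ≈ 37.714.

t_L ≈ 37.7141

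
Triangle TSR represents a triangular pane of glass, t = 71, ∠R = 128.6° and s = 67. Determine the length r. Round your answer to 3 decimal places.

By the law of cosines, r² = t² + s² − 2·t·s·cos R = 15466, so r ≈ 124.36.

124.361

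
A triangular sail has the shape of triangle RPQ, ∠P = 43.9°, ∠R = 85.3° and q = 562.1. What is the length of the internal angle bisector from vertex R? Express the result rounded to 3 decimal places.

390.469

The third angle is ∠Q = 180° − ∠R − ∠P = 50.80°.
Law of sines: r = q·sin R/sin Q ≈ 722.9.
Law of sines: p = q·sin P/sin Q ≈ 502.95.
The bisector from R has length 2·p·q·cos(∠R/2)/(p+q) ≈ 390.47.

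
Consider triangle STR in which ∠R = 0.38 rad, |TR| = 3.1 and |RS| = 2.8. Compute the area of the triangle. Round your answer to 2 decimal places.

Area = ½·|TR|·|RS|·sin R ≈ 1.6098.

1.61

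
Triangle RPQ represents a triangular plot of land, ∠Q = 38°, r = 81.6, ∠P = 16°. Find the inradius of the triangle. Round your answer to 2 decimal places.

The third angle is ∠R = 180° − ∠P − ∠Q = 126.00°.
Law of sines: p = r·sin P/sin R ≈ 27.802.
Law of sines: q = r·sin Q/sin R ≈ 62.098.
Area = ½·r·p·sin Q ≈ 698.35.
Semiperimeter s = (81.6+27.802+62.098)/2 = 85.75.
Inradius = area/s = 698.35/85.75 ≈ 8.1441.

8.14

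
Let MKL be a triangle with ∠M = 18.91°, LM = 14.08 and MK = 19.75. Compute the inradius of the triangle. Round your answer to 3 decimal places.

By the law of cosines, KL² = LM² + MK² − 2·LM·MK·cos M = 62.166, so KL ≈ 7.8845.
Area = ½·LM·MK·sin M ≈ 45.06.
Semiperimeter s = (7.8845+14.08+19.75)/2 = 20.857.
Inradius = area/s = 45.06/20.857 ≈ 2.1604.

r ≈ 2.160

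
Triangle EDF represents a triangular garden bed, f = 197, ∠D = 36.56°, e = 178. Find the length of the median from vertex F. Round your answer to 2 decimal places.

By the law of cosines, d² = f² + e² − 2·f·e·cos D = 14161, so d ≈ 119.
Median from F: ½√(2·e² + 2·d² − f²) ≈ 114.98.

114.98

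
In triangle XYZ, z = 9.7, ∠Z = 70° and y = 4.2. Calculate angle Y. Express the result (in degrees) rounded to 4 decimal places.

Law of sines: sin Y = y·sin Z/z ≈ 0.40688.
Since z ≥ y, only the acute value applies: ∠Y ≈ 24.01°.
Then ∠X = 180° − ∠Z − ∠Y ≈ 85.99°.

24.0088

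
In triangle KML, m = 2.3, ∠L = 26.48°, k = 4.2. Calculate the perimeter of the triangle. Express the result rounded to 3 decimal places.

perimeter ≈ 8.874

By the law of cosines, l² = k² + m² − 2·k·m·cos L = 5.6369, so l ≈ 2.3742.
Semiperimeter s = (4.2+2.3+2.3742)/2 = 4.4371.
Perimeter = 4.2 + 2.3 + 2.3742 = 8.8742.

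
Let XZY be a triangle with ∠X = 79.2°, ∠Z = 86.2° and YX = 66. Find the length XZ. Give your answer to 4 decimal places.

The third angle is ∠Y = 180° − ∠X − ∠Z = 14.60°.
Law of sines: XZ = YX·sin Y/sin Z ≈ 16.673.

16.6732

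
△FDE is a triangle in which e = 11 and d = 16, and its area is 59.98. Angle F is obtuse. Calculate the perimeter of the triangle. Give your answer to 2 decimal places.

perimeter ≈ 52.19

From area = ½·d·e·sin F, we get sin F = 2·area/(d·e) ≈ 0.68159.
Taking the obtuse solution, ∠F ≈ 137.03°.
Law of cosines then gives f ≈ 25.191.
Perimeter = 25.191 + 16 + 11 = 52.191.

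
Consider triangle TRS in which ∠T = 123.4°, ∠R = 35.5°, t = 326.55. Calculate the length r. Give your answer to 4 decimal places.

The third angle is ∠S = 180° − ∠T − ∠R = 21.10°.
Law of sines: r = t·sin R/sin T ≈ 227.14.

227.1414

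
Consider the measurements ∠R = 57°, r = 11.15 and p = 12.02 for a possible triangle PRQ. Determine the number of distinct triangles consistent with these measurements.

p·sin R = 12.02·sin(57°) ≈ 10.08.
Since p sin R < r < p (10.08 < 11.15 < 12.02), two triangles exist.

2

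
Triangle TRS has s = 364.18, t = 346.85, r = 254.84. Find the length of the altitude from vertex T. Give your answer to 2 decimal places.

243.29

Semiperimeter p = (346.85 + 254.84 + 364.18)/2 = 482.94.
Heron's formula: area = √(482.94·136.09·228.1·118.76) ≈ 42192.
The altitude from T has length 2·area/t ≈ 243.29.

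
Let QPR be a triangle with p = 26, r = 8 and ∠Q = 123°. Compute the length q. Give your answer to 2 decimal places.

By the law of cosines, q² = p² + r² − 2·p·r·cos Q = 966.57, so q ≈ 31.09.

31.09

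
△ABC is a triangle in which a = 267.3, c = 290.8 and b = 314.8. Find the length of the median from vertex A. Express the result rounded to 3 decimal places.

Median from A: ½√(2·b² + 2·c² − a²) ≈ 271.97.

271.973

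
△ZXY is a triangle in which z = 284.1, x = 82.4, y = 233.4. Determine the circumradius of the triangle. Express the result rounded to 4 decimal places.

By the law of cosines, cos Z = (x² + y² − z²) / (2·x·y) ≈ -0.50560, so ∠Z ≈ 120.37°.
Circumradius = z/(2 sin Z) ≈ 164.64.

164.6443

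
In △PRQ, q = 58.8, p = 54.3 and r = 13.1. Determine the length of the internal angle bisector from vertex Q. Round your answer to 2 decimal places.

By the law of cosines, cos Q = (p² + r² − q²) / (2·p·r) ≈ -0.23712, so ∠Q ≈ 103.72°.
The bisector from Q has length 2·p·r·cos(∠Q/2)/(p+r) ≈ 13.036.

13.04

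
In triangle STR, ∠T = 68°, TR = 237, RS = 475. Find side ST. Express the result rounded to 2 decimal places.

Law of sines: sin S = TR·sin T/RS ≈ 0.46262.
Since RS ≥ TR, only the acute value applies: ∠S ≈ 27.56°.
Then ∠R = 180° − ∠T − ∠S ≈ 84.44°.
Law of sines gives ST = RS·sin R/sin T ≈ 509.9.

509.90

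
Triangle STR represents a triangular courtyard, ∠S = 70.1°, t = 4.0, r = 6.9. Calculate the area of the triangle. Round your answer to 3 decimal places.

Area = ½·t·r·sin S ≈ 12.976.

area ≈ 12.976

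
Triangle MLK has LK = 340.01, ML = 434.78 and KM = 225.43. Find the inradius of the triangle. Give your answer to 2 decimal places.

Semiperimeter s = (340.01 + 225.43 + 434.78)/2 = 500.11.
Heron's formula: area = √(500.11·160.1·274.68·65.33) ≈ 37905.
Inradius = area/s = 37905/500.11 ≈ 75.794.

r ≈ 75.79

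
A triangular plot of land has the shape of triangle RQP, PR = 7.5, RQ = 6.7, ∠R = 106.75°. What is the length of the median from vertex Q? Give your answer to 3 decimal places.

By the law of cosines, QP² = PR² + RQ² − 2·PR·RQ·cos R = 130.1, so QP ≈ 11.406.
Median from Q: ½√(2·RQ² + 2·QP² − PR²) ≈ 8.5694.

m_Q ≈ 8.569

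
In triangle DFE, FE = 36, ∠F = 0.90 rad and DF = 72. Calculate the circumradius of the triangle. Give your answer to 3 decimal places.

By the law of cosines, ED² = DF² + FE² − 2·DF·FE·cos F = 3257.6, so ED ≈ 57.075.
Area = ½·DF·FE·sin F ≈ 1015.2.
Circumradius = ED/(2 sin F) ≈ 36.431.

36.431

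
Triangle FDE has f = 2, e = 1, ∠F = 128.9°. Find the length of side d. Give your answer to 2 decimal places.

Law of sines: sin E = e·sin F/f ≈ 0.38912.
Since f ≥ e, only the acute value applies: ∠E ≈ 22.90°.
Then ∠D = 180° − ∠F − ∠E ≈ 28.20°.
Law of sines gives d = f·sin D/sin F ≈ 1.2144.

1.21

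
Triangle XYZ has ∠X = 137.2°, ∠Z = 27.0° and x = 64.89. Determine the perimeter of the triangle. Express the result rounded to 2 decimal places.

perimeter ≈ 134.25

The third angle is ∠Y = 180° − ∠Z − ∠X = 15.80°.
Law of sines: y = x·sin Y/sin X ≈ 26.004.
Law of sines: z = x·sin Z/sin X ≈ 43.358.
Semiperimeter s = (64.89+26.004+43.358)/2 = 67.126.
Perimeter = 64.89 + 26.004 + 43.358 = 134.25.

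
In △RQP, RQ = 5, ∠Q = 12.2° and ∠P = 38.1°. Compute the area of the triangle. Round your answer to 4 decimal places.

area ≈ 3.2938

The third angle is ∠R = 180° − ∠Q − ∠P = 129.70°.
Law of sines: QP = RQ·sin R/sin P ≈ 6.2346.
Law of sines: PR = RQ·sin Q/sin P ≈ 1.7124.
Area = ½·RQ·QP·sin Q ≈ 3.2938.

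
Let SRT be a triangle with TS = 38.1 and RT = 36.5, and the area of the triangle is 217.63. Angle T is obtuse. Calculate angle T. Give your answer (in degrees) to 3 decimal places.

From area = ½·RT·TS·sin T, we get sin T = 2·area/(RT·TS) ≈ 0.31299.
Taking the obtuse solution, ∠T ≈ 161.76°.

∠T ≈ 161.760°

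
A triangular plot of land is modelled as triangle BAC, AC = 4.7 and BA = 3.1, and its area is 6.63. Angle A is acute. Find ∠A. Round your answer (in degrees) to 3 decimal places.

65.518

From area = ½·BA·AC·sin A, we get sin A = 2·area/(BA·AC) ≈ 0.91009.
Taking the acute solution, ∠A ≈ 65.52°.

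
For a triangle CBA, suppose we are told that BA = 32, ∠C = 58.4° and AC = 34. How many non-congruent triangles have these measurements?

2

AC·sin C = 34·sin(58.4°) ≈ 28.96.
Since AC sin C < BA < AC (28.96 < 32 < 34), two triangles exist.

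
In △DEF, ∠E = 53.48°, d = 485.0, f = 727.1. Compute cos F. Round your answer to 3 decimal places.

By the law of cosines, e² = f² + d² − 2·f·d·cos E = 3.4418e+05, so e ≈ 586.67.
Law of cosines again: cos F = (d² + e² − f²)/(2·d·e) ≈ 0.08915, so ∠F ≈ 84.89°.

0.089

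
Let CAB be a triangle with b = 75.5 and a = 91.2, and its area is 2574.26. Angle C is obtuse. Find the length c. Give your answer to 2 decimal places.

152.19

From area = ½·a·b·sin C, we get sin C = 2·area/(a·b) ≈ 0.74772.
Taking the obtuse solution, ∠C ≈ 131.61°.
Law of cosines then gives c ≈ 152.19.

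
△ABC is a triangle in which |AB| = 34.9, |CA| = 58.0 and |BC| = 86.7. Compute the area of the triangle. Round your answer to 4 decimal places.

Semiperimeter s = (86.7 + 58 + 34.9)/2 = 89.8.
Heron's formula: area = √(89.8·3.1·31.8·54.9) ≈ 697.14.

697.1380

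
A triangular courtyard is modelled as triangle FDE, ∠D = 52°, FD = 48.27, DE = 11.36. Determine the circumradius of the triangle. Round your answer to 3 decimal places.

By the law of cosines, EF² = FD² + DE² − 2·FD·DE·cos D = 1783.9, so EF ≈ 42.236.
Area = ½·FD·DE·sin D ≈ 216.05.
Circumradius = EF/(2 sin D) ≈ 26.799.

R ≈ 26.799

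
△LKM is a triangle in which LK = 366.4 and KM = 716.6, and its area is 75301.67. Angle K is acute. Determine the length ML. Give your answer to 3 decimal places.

466.490

From area = ½·LK·KM·sin K, we get sin K = 2·area/(LK·KM) ≈ 0.57359.
Taking the acute solution, ∠K ≈ 35.00°.
Law of cosines then gives ML ≈ 466.49.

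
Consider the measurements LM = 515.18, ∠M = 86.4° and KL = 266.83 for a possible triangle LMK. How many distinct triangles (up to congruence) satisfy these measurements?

LM·sin M = 515.18·sin(86.4°) ≈ 514.2.
Since KL = 266.83 < 514.2 = LM sin M, no triangle exists.

0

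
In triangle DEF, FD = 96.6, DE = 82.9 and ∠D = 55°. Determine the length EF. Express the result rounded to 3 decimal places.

By the law of cosines, EF² = FD² + DE² − 2·FD·DE·cos D = 7017.4, so EF ≈ 83.77.

83.770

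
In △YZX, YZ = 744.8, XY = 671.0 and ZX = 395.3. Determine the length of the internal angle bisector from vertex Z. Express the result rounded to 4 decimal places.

438.6764

By the law of cosines, cos Z = (YZ² + ZX² − XY²) / (2·YZ·ZX) ≈ 0.44282, so ∠Z ≈ 1.112 rad.
The bisector from Z has length 2·YZ·ZX·cos(∠Z/2)/(YZ+ZX) ≈ 438.68.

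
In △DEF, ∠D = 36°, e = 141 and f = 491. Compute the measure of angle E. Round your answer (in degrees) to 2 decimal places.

12.40

By the law of cosines, d² = e² + f² − 2·e·f·cos D = 1.4894e+05, so d ≈ 385.93.
Law of cosines again: cos E = (f² + d² − e²)/(2·f·d) ≈ 0.97667, so ∠E ≈ 12.40°.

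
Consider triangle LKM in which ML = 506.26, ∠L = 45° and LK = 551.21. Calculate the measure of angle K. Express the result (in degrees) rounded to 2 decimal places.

61.64

By the law of cosines, KM² = ML² + LK² − 2·ML·LK·cos L = 1.6549e+05, so KM ≈ 406.8.
Law of cosines again: cos K = (LK² + KM² − ML²)/(2·LK·KM) ≈ 0.47500, so ∠K ≈ 61.64°.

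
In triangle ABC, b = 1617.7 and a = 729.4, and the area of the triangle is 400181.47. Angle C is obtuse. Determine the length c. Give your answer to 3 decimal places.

2209.749

From area = ½·a·b·sin C, we get sin C = 2·area/(a·b) ≈ 0.67830.
Taking the obtuse solution, ∠C ≈ 137.29°.
Law of cosines then gives c ≈ 2209.7.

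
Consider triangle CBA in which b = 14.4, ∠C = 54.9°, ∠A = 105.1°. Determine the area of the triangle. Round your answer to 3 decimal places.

The third angle is ∠B = 180° − ∠A − ∠C = 20.00°.
Law of sines: c = b·sin C/sin B ≈ 34.446.
Law of sines: a = b·sin A/sin B ≈ 40.649.
Area = ½·b·c·sin A ≈ 239.45.

area ≈ 239.451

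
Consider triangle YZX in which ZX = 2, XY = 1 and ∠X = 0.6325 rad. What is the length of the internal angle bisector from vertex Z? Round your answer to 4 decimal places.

By the law of cosines, YZ² = ZX² + XY² − 2·ZX·XY·cos X = 1.7738, so YZ ≈ 1.3318.
Law of cosines again: cos Z = (YZ² + ZX² − XY²)/(2·YZ·ZX) ≈ 0.89609, so ∠Z ≈ 0.4599 rad.
The bisector from Z has length 2·YZ·ZX·cos(∠Z/2)/(YZ+ZX) ≈ 1.5568.

1.5568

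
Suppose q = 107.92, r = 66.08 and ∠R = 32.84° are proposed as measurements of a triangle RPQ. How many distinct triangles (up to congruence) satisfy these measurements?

2

q·sin R = 107.92·sin(32.84°) ≈ 58.52.
Since q sin R < r < q (58.52 < 66.08 < 107.92), two triangles exist.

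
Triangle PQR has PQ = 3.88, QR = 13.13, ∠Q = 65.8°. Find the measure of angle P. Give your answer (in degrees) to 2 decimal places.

By the law of cosines, RP² = PQ² + QR² − 2·PQ·QR·cos Q = 145.68, so RP ≈ 12.07.
Law of cosines again: cos P = (RP² + PQ² − QR²)/(2·RP·PQ) ≈ -0.12446, so ∠P ≈ 97.15°.

∠P ≈ 97.15°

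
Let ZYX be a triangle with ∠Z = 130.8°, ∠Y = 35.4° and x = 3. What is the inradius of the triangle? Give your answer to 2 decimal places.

The third angle is ∠X = 180° − ∠Z − ∠Y = 13.80°.
Law of sines: z = x·sin Z/sin X ≈ 9.5206.
Law of sines: y = x·sin Y/sin X ≈ 7.2855.
Area = ½·x·z·sin Y ≈ 8.2727.
Semiperimeter s = (9.5206+7.2855+3)/2 = 9.9031.
Inradius = area/s = 8.2727/9.9031 ≈ 0.83536.

r ≈ 0.84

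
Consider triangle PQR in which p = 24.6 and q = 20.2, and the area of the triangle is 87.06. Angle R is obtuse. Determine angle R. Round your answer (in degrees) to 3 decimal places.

∠R ≈ 159.488°

From area = ½·p·q·sin R, we get sin R = 2·area/(p·q) ≈ 0.35040.
Taking the obtuse solution, ∠R ≈ 159.49°.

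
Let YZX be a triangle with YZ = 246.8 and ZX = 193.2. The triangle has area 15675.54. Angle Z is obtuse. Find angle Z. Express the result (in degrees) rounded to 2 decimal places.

From area = ½·YZ·ZX·sin Z, we get sin Z = 2·area/(YZ·ZX) ≈ 0.65751.
Taking the obtuse solution, ∠Z ≈ 138.89°.

138.89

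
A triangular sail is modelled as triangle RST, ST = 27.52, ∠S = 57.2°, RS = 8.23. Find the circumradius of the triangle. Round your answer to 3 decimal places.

By the law of cosines, TR² = RS² + ST² − 2·RS·ST·cos S = 579.7, so TR ≈ 24.077.
Area = ½·RS·ST·sin S ≈ 95.19.
Circumradius = TR/(2 sin S) ≈ 14.322.

14.322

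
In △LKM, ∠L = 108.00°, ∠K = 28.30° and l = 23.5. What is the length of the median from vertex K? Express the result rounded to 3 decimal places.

The third angle is ∠M = 180° − ∠L − ∠K = 43.70°.
Law of sines: k = l·sin K/sin L ≈ 11.714.
Law of sines: m = l·sin M/sin L ≈ 17.071.
Median from K: ½√(2·m² + 2·l² − k²) ≈ 19.686.

m_K ≈ 19.686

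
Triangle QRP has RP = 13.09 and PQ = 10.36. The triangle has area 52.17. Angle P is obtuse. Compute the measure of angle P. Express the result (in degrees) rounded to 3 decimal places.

∠P ≈ 129.700°

From area = ½·RP·PQ·sin P, we get sin P = 2·area/(RP·PQ) ≈ 0.76940.
Taking the obtuse solution, ∠P ≈ 129.70°.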